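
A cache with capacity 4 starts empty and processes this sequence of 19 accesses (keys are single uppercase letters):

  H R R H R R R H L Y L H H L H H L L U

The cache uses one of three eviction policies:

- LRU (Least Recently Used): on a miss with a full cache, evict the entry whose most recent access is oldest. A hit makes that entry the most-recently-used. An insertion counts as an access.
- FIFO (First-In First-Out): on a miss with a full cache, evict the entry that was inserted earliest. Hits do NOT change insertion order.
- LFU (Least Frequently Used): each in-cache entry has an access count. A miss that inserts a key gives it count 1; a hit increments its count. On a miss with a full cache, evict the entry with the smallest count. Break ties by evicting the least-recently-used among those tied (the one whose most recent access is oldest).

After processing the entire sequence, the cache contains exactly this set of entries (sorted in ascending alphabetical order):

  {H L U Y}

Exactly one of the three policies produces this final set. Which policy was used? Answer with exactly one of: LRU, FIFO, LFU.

Simulating under each policy and comparing final sets:
  LRU: final set = {H L U Y} -> MATCHES target
  FIFO: final set = {L R U Y} -> differs
  LFU: final set = {H L R U} -> differs
Only LRU produces the target set.

Answer: LRU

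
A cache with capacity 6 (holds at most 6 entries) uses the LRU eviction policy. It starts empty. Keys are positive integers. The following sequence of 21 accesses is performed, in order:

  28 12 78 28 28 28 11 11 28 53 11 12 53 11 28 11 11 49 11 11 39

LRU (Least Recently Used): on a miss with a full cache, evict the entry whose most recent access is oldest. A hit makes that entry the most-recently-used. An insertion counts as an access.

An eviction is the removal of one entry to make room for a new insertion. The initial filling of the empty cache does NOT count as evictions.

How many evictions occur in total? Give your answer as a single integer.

Answer: 1

Derivation:
LRU simulation (capacity=6):
  1. access 28: MISS. Cache (LRU->MRU): [28]
  2. access 12: MISS. Cache (LRU->MRU): [28 12]
  3. access 78: MISS. Cache (LRU->MRU): [28 12 78]
  4. access 28: HIT. Cache (LRU->MRU): [12 78 28]
  5. access 28: HIT. Cache (LRU->MRU): [12 78 28]
  6. access 28: HIT. Cache (LRU->MRU): [12 78 28]
  7. access 11: MISS. Cache (LRU->MRU): [12 78 28 11]
  8. access 11: HIT. Cache (LRU->MRU): [12 78 28 11]
  9. access 28: HIT. Cache (LRU->MRU): [12 78 11 28]
  10. access 53: MISS. Cache (LRU->MRU): [12 78 11 28 53]
  11. access 11: HIT. Cache (LRU->MRU): [12 78 28 53 11]
  12. access 12: HIT. Cache (LRU->MRU): [78 28 53 11 12]
  13. access 53: HIT. Cache (LRU->MRU): [78 28 11 12 53]
  14. access 11: HIT. Cache (LRU->MRU): [78 28 12 53 11]
  15. access 28: HIT. Cache (LRU->MRU): [78 12 53 11 28]
  16. access 11: HIT. Cache (LRU->MRU): [78 12 53 28 11]
  17. access 11: HIT. Cache (LRU->MRU): [78 12 53 28 11]
  18. access 49: MISS. Cache (LRU->MRU): [78 12 53 28 11 49]
  19. access 11: HIT. Cache (LRU->MRU): [78 12 53 28 49 11]
  20. access 11: HIT. Cache (LRU->MRU): [78 12 53 28 49 11]
  21. access 39: MISS, evict 78. Cache (LRU->MRU): [12 53 28 49 11 39]
Total: 14 hits, 7 misses, 1 evictions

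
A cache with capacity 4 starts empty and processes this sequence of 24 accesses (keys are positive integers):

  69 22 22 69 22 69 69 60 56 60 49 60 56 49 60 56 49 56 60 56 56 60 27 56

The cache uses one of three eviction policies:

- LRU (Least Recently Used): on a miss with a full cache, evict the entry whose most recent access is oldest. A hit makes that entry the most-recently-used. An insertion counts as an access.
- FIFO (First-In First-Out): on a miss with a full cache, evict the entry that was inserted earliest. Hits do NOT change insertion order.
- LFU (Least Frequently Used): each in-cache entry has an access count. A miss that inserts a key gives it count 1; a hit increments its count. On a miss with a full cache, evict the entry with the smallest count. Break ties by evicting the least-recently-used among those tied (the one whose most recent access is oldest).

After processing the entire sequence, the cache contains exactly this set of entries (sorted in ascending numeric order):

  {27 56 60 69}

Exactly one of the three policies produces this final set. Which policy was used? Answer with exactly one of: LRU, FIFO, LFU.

Answer: LFU

Derivation:
Simulating under each policy and comparing final sets:
  LRU: final set = {27 49 56 60} -> differs
  FIFO: final set = {27 49 56 60} -> differs
  LFU: final set = {27 56 60 69} -> MATCHES target
Only LFU produces the target set.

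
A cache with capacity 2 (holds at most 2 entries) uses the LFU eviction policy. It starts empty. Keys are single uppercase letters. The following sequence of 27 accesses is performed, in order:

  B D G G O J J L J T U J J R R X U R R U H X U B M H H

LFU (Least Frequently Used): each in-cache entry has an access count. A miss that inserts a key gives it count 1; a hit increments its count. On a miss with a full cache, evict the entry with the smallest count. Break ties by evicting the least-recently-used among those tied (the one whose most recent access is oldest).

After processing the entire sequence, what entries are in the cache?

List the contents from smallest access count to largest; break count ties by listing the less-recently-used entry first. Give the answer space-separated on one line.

LFU simulation (capacity=2):
  1. access B: MISS. Cache: [B(c=1)]
  2. access D: MISS. Cache: [B(c=1) D(c=1)]
  3. access G: MISS, evict B(c=1). Cache: [D(c=1) G(c=1)]
  4. access G: HIT, count now 2. Cache: [D(c=1) G(c=2)]
  5. access O: MISS, evict D(c=1). Cache: [O(c=1) G(c=2)]
  6. access J: MISS, evict O(c=1). Cache: [J(c=1) G(c=2)]
  7. access J: HIT, count now 2. Cache: [G(c=2) J(c=2)]
  8. access L: MISS, evict G(c=2). Cache: [L(c=1) J(c=2)]
  9. access J: HIT, count now 3. Cache: [L(c=1) J(c=3)]
  10. access T: MISS, evict L(c=1). Cache: [T(c=1) J(c=3)]
  11. access U: MISS, evict T(c=1). Cache: [U(c=1) J(c=3)]
  12. access J: HIT, count now 4. Cache: [U(c=1) J(c=4)]
  13. access J: HIT, count now 5. Cache: [U(c=1) J(c=5)]
  14. access R: MISS, evict U(c=1). Cache: [R(c=1) J(c=5)]
  15. access R: HIT, count now 2. Cache: [R(c=2) J(c=5)]
  16. access X: MISS, evict R(c=2). Cache: [X(c=1) J(c=5)]
  17. access U: MISS, evict X(c=1). Cache: [U(c=1) J(c=5)]
  18. access R: MISS, evict U(c=1). Cache: [R(c=1) J(c=5)]
  19. access R: HIT, count now 2. Cache: [R(c=2) J(c=5)]
  20. access U: MISS, evict R(c=2). Cache: [U(c=1) J(c=5)]
  21. access H: MISS, evict U(c=1). Cache: [H(c=1) J(c=5)]
  22. access X: MISS, evict H(c=1). Cache: [X(c=1) J(c=5)]
  23. access U: MISS, evict X(c=1). Cache: [U(c=1) J(c=5)]
  24. access B: MISS, evict U(c=1). Cache: [B(c=1) J(c=5)]
  25. access M: MISS, evict B(c=1). Cache: [M(c=1) J(c=5)]
  26. access H: MISS, evict M(c=1). Cache: [H(c=1) J(c=5)]
  27. access H: HIT, count now 2. Cache: [H(c=2) J(c=5)]
Total: 8 hits, 19 misses, 17 evictions

Answer: H J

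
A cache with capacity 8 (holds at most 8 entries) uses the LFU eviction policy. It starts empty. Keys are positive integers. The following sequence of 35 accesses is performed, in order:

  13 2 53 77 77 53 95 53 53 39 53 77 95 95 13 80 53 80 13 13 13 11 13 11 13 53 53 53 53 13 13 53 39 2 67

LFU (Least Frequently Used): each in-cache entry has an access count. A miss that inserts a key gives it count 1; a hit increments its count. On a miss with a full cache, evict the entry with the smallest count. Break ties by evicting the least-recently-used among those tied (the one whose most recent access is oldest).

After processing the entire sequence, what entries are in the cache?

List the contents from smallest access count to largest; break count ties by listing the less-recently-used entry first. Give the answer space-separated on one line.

LFU simulation (capacity=8):
  1. access 13: MISS. Cache: [13(c=1)]
  2. access 2: MISS. Cache: [13(c=1) 2(c=1)]
  3. access 53: MISS. Cache: [13(c=1) 2(c=1) 53(c=1)]
  4. access 77: MISS. Cache: [13(c=1) 2(c=1) 53(c=1) 77(c=1)]
  5. access 77: HIT, count now 2. Cache: [13(c=1) 2(c=1) 53(c=1) 77(c=2)]
  6. access 53: HIT, count now 2. Cache: [13(c=1) 2(c=1) 77(c=2) 53(c=2)]
  7. access 95: MISS. Cache: [13(c=1) 2(c=1) 95(c=1) 77(c=2) 53(c=2)]
  8. access 53: HIT, count now 3. Cache: [13(c=1) 2(c=1) 95(c=1) 77(c=2) 53(c=3)]
  9. access 53: HIT, count now 4. Cache: [13(c=1) 2(c=1) 95(c=1) 77(c=2) 53(c=4)]
  10. access 39: MISS. Cache: [13(c=1) 2(c=1) 95(c=1) 39(c=1) 77(c=2) 53(c=4)]
  11. access 53: HIT, count now 5. Cache: [13(c=1) 2(c=1) 95(c=1) 39(c=1) 77(c=2) 53(c=5)]
  12. access 77: HIT, count now 3. Cache: [13(c=1) 2(c=1) 95(c=1) 39(c=1) 77(c=3) 53(c=5)]
  13. access 95: HIT, count now 2. Cache: [13(c=1) 2(c=1) 39(c=1) 95(c=2) 77(c=3) 53(c=5)]
  14. access 95: HIT, count now 3. Cache: [13(c=1) 2(c=1) 39(c=1) 77(c=3) 95(c=3) 53(c=5)]
  15. access 13: HIT, count now 2. Cache: [2(c=1) 39(c=1) 13(c=2) 77(c=3) 95(c=3) 53(c=5)]
  16. access 80: MISS. Cache: [2(c=1) 39(c=1) 80(c=1) 13(c=2) 77(c=3) 95(c=3) 53(c=5)]
  17. access 53: HIT, count now 6. Cache: [2(c=1) 39(c=1) 80(c=1) 13(c=2) 77(c=3) 95(c=3) 53(c=6)]
  18. access 80: HIT, count now 2. Cache: [2(c=1) 39(c=1) 13(c=2) 80(c=2) 77(c=3) 95(c=3) 53(c=6)]
  19. access 13: HIT, count now 3. Cache: [2(c=1) 39(c=1) 80(c=2) 77(c=3) 95(c=3) 13(c=3) 53(c=6)]
  20. access 13: HIT, count now 4. Cache: [2(c=1) 39(c=1) 80(c=2) 77(c=3) 95(c=3) 13(c=4) 53(c=6)]
  21. access 13: HIT, count now 5. Cache: [2(c=1) 39(c=1) 80(c=2) 77(c=3) 95(c=3) 13(c=5) 53(c=6)]
  22. access 11: MISS. Cache: [2(c=1) 39(c=1) 11(c=1) 80(c=2) 77(c=3) 95(c=3) 13(c=5) 53(c=6)]
  23. access 13: HIT, count now 6. Cache: [2(c=1) 39(c=1) 11(c=1) 80(c=2) 77(c=3) 95(c=3) 53(c=6) 13(c=6)]
  24. access 11: HIT, count now 2. Cache: [2(c=1) 39(c=1) 80(c=2) 11(c=2) 77(c=3) 95(c=3) 53(c=6) 13(c=6)]
  25. access 13: HIT, count now 7. Cache: [2(c=1) 39(c=1) 80(c=2) 11(c=2) 77(c=3) 95(c=3) 53(c=6) 13(c=7)]
  26. access 53: HIT, count now 7. Cache: [2(c=1) 39(c=1) 80(c=2) 11(c=2) 77(c=3) 95(c=3) 13(c=7) 53(c=7)]
  27. access 53: HIT, count now 8. Cache: [2(c=1) 39(c=1) 80(c=2) 11(c=2) 77(c=3) 95(c=3) 13(c=7) 53(c=8)]
  28. access 53: HIT, count now 9. Cache: [2(c=1) 39(c=1) 80(c=2) 11(c=2) 77(c=3) 95(c=3) 13(c=7) 53(c=9)]
  29. access 53: HIT, count now 10. Cache: [2(c=1) 39(c=1) 80(c=2) 11(c=2) 77(c=3) 95(c=3) 13(c=7) 53(c=10)]
  30. access 13: HIT, count now 8. Cache: [2(c=1) 39(c=1) 80(c=2) 11(c=2) 77(c=3) 95(c=3) 13(c=8) 53(c=10)]
  31. access 13: HIT, count now 9. Cache: [2(c=1) 39(c=1) 80(c=2) 11(c=2) 77(c=3) 95(c=3) 13(c=9) 53(c=10)]
  32. access 53: HIT, count now 11. Cache: [2(c=1) 39(c=1) 80(c=2) 11(c=2) 77(c=3) 95(c=3) 13(c=9) 53(c=11)]
  33. access 39: HIT, count now 2. Cache: [2(c=1) 80(c=2) 11(c=2) 39(c=2) 77(c=3) 95(c=3) 13(c=9) 53(c=11)]
  34. access 2: HIT, count now 2. Cache: [80(c=2) 11(c=2) 39(c=2) 2(c=2) 77(c=3) 95(c=3) 13(c=9) 53(c=11)]
  35. access 67: MISS, evict 80(c=2). Cache: [67(c=1) 11(c=2) 39(c=2) 2(c=2) 77(c=3) 95(c=3) 13(c=9) 53(c=11)]
Total: 26 hits, 9 misses, 1 evictions

Answer: 67 11 39 2 77 95 13 53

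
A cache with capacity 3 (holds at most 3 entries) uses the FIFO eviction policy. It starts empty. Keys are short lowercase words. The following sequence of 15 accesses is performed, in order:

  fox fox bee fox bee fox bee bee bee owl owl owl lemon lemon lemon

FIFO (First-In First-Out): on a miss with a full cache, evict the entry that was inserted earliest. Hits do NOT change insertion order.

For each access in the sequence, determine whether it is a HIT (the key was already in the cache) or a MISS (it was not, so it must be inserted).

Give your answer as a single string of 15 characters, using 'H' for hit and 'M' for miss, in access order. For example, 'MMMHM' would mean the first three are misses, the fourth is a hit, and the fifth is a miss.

Answer: MHMHHHHHHMHHMHH

Derivation:
FIFO simulation (capacity=3):
  1. access fox: MISS. Cache (old->new): [fox]
  2. access fox: HIT. Cache (old->new): [fox]
  3. access bee: MISS. Cache (old->new): [fox bee]
  4. access fox: HIT. Cache (old->new): [fox bee]
  5. access bee: HIT. Cache (old->new): [fox bee]
  6. access fox: HIT. Cache (old->new): [fox bee]
  7. access bee: HIT. Cache (old->new): [fox bee]
  8. access bee: HIT. Cache (old->new): [fox bee]
  9. access bee: HIT. Cache (old->new): [fox bee]
  10. access owl: MISS. Cache (old->new): [fox bee owl]
  11. access owl: HIT. Cache (old->new): [fox bee owl]
  12. access owl: HIT. Cache (old->new): [fox bee owl]
  13. access lemon: MISS, evict fox. Cache (old->new): [bee owl lemon]
  14. access lemon: HIT. Cache (old->new): [bee owl lemon]
  15. access lemon: HIT. Cache (old->new): [bee owl lemon]
Total: 11 hits, 4 misses, 1 evictions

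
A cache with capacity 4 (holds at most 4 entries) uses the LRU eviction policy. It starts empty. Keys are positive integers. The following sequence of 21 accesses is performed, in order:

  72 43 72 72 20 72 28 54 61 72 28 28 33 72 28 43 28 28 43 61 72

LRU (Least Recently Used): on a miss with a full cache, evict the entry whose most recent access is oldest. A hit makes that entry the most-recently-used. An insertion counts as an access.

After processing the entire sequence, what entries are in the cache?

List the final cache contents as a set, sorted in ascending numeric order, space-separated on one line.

LRU simulation (capacity=4):
  1. access 72: MISS. Cache (LRU->MRU): [72]
  2. access 43: MISS. Cache (LRU->MRU): [72 43]
  3. access 72: HIT. Cache (LRU->MRU): [43 72]
  4. access 72: HIT. Cache (LRU->MRU): [43 72]
  5. access 20: MISS. Cache (LRU->MRU): [43 72 20]
  6. access 72: HIT. Cache (LRU->MRU): [43 20 72]
  7. access 28: MISS. Cache (LRU->MRU): [43 20 72 28]
  8. access 54: MISS, evict 43. Cache (LRU->MRU): [20 72 28 54]
  9. access 61: MISS, evict 20. Cache (LRU->MRU): [72 28 54 61]
  10. access 72: HIT. Cache (LRU->MRU): [28 54 61 72]
  11. access 28: HIT. Cache (LRU->MRU): [54 61 72 28]
  12. access 28: HIT. Cache (LRU->MRU): [54 61 72 28]
  13. access 33: MISS, evict 54. Cache (LRU->MRU): [61 72 28 33]
  14. access 72: HIT. Cache (LRU->MRU): [61 28 33 72]
  15. access 28: HIT. Cache (LRU->MRU): [61 33 72 28]
  16. access 43: MISS, evict 61. Cache (LRU->MRU): [33 72 28 43]
  17. access 28: HIT. Cache (LRU->MRU): [33 72 43 28]
  18. access 28: HIT. Cache (LRU->MRU): [33 72 43 28]
  19. access 43: HIT. Cache (LRU->MRU): [33 72 28 43]
  20. access 61: MISS, evict 33. Cache (LRU->MRU): [72 28 43 61]
  21. access 72: HIT. Cache (LRU->MRU): [28 43 61 72]
Total: 12 hits, 9 misses, 5 evictions

Answer: 28 43 61 72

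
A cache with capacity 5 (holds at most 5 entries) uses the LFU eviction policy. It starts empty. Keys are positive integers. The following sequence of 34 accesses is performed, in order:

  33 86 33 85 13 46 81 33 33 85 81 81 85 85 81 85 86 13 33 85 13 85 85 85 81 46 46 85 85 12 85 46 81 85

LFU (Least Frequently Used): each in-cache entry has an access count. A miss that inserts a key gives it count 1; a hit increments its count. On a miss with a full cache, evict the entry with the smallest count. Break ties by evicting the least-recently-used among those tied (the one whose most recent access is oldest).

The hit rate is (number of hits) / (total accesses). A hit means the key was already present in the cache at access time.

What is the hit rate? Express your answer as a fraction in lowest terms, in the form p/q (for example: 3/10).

Answer: 12/17

Derivation:
LFU simulation (capacity=5):
  1. access 33: MISS. Cache: [33(c=1)]
  2. access 86: MISS. Cache: [33(c=1) 86(c=1)]
  3. access 33: HIT, count now 2. Cache: [86(c=1) 33(c=2)]
  4. access 85: MISS. Cache: [86(c=1) 85(c=1) 33(c=2)]
  5. access 13: MISS. Cache: [86(c=1) 85(c=1) 13(c=1) 33(c=2)]
  6. access 46: MISS. Cache: [86(c=1) 85(c=1) 13(c=1) 46(c=1) 33(c=2)]
  7. access 81: MISS, evict 86(c=1). Cache: [85(c=1) 13(c=1) 46(c=1) 81(c=1) 33(c=2)]
  8. access 33: HIT, count now 3. Cache: [85(c=1) 13(c=1) 46(c=1) 81(c=1) 33(c=3)]
  9. access 33: HIT, count now 4. Cache: [85(c=1) 13(c=1) 46(c=1) 81(c=1) 33(c=4)]
  10. access 85: HIT, count now 2. Cache: [13(c=1) 46(c=1) 81(c=1) 85(c=2) 33(c=4)]
  11. access 81: HIT, count now 2. Cache: [13(c=1) 46(c=1) 85(c=2) 81(c=2) 33(c=4)]
  12. access 81: HIT, count now 3. Cache: [13(c=1) 46(c=1) 85(c=2) 81(c=3) 33(c=4)]
  13. access 85: HIT, count now 3. Cache: [13(c=1) 46(c=1) 81(c=3) 85(c=3) 33(c=4)]
  14. access 85: HIT, count now 4. Cache: [13(c=1) 46(c=1) 81(c=3) 33(c=4) 85(c=4)]
  15. access 81: HIT, count now 4. Cache: [13(c=1) 46(c=1) 33(c=4) 85(c=4) 81(c=4)]
  16. access 85: HIT, count now 5. Cache: [13(c=1) 46(c=1) 33(c=4) 81(c=4) 85(c=5)]
  17. access 86: MISS, evict 13(c=1). Cache: [46(c=1) 86(c=1) 33(c=4) 81(c=4) 85(c=5)]
  18. access 13: MISS, evict 46(c=1). Cache: [86(c=1) 13(c=1) 33(c=4) 81(c=4) 85(c=5)]
  19. access 33: HIT, count now 5. Cache: [86(c=1) 13(c=1) 81(c=4) 85(c=5) 33(c=5)]
  20. access 85: HIT, count now 6. Cache: [86(c=1) 13(c=1) 81(c=4) 33(c=5) 85(c=6)]
  21. access 13: HIT, count now 2. Cache: [86(c=1) 13(c=2) 81(c=4) 33(c=5) 85(c=6)]
  22. access 85: HIT, count now 7. Cache: [86(c=1) 13(c=2) 81(c=4) 33(c=5) 85(c=7)]
  23. access 85: HIT, count now 8. Cache: [86(c=1) 13(c=2) 81(c=4) 33(c=5) 85(c=8)]
  24. access 85: HIT, count now 9. Cache: [86(c=1) 13(c=2) 81(c=4) 33(c=5) 85(c=9)]
  25. access 81: HIT, count now 5. Cache: [86(c=1) 13(c=2) 33(c=5) 81(c=5) 85(c=9)]
  26. access 46: MISS, evict 86(c=1). Cache: [46(c=1) 13(c=2) 33(c=5) 81(c=5) 85(c=9)]
  27. access 46: HIT, count now 2. Cache: [13(c=2) 46(c=2) 33(c=5) 81(c=5) 85(c=9)]
  28. access 85: HIT, count now 10. Cache: [13(c=2) 46(c=2) 33(c=5) 81(c=5) 85(c=10)]
  29. access 85: HIT, count now 11. Cache: [13(c=2) 46(c=2) 33(c=5) 81(c=5) 85(c=11)]
  30. access 12: MISS, evict 13(c=2). Cache: [12(c=1) 46(c=2) 33(c=5) 81(c=5) 85(c=11)]
  31. access 85: HIT, count now 12. Cache: [12(c=1) 46(c=2) 33(c=5) 81(c=5) 85(c=12)]
  32. access 46: HIT, count now 3. Cache: [12(c=1) 46(c=3) 33(c=5) 81(c=5) 85(c=12)]
  33. access 81: HIT, count now 6. Cache: [12(c=1) 46(c=3) 33(c=5) 81(c=6) 85(c=12)]
  34. access 85: HIT, count now 13. Cache: [12(c=1) 46(c=3) 33(c=5) 81(c=6) 85(c=13)]
Total: 24 hits, 10 misses, 5 evictions

Hit rate = 24/34 = 12/17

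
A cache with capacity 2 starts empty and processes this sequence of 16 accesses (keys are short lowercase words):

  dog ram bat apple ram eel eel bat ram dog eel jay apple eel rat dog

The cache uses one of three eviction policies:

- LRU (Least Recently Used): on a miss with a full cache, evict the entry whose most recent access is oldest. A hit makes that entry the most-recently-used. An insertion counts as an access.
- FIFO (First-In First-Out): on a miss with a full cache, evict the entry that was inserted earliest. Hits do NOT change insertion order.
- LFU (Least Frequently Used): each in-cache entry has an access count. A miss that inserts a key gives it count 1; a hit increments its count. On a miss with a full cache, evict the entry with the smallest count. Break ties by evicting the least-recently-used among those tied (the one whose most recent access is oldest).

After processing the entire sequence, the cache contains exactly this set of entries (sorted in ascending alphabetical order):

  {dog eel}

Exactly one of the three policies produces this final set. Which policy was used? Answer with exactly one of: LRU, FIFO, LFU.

Simulating under each policy and comparing final sets:
  LRU: final set = {dog rat} -> differs
  FIFO: final set = {dog rat} -> differs
  LFU: final set = {dog eel} -> MATCHES target
Only LFU produces the target set.

Answer: LFU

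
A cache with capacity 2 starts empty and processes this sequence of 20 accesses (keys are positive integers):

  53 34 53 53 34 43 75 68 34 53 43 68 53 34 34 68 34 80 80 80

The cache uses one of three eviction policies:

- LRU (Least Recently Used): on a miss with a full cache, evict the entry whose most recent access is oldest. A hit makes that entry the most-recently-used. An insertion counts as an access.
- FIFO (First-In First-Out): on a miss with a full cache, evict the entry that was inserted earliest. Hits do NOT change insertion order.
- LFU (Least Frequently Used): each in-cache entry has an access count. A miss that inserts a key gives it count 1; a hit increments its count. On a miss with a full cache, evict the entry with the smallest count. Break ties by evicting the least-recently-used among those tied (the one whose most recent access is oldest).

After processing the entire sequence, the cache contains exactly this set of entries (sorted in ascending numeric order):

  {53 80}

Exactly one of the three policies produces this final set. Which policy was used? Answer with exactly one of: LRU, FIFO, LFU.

Answer: LFU

Derivation:
Simulating under each policy and comparing final sets:
  LRU: final set = {34 80} -> differs
  FIFO: final set = {68 80} -> differs
  LFU: final set = {53 80} -> MATCHES target
Only LFU produces the target set.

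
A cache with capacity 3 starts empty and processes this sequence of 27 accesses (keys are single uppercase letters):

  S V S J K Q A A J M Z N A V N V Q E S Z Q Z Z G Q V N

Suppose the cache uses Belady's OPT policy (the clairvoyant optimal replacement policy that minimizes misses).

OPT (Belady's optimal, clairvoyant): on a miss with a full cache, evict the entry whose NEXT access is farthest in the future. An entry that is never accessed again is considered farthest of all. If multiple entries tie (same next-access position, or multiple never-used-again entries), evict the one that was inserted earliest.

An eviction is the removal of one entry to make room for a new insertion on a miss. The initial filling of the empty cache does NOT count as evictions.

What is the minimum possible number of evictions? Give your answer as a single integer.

Answer: 12

Derivation:
OPT (Belady) simulation (capacity=3):
  1. access S: MISS. Cache: [S]
  2. access V: MISS. Cache: [S V]
  3. access S: HIT. Next use of S: step 19. Cache: [S V]
  4. access J: MISS. Cache: [S V J]
  5. access K: MISS, evict S (next use: step 19). Cache: [V J K]
  6. access Q: MISS, evict K (next use: never). Cache: [V J Q]
  7. access A: MISS, evict Q (next use: step 17). Cache: [V J A]
  8. access A: HIT. Next use of A: step 13. Cache: [V J A]
  9. access J: HIT. Next use of J: never. Cache: [V J A]
  10. access M: MISS, evict J (next use: never). Cache: [V A M]
  11. access Z: MISS, evict M (next use: never). Cache: [V A Z]
  12. access N: MISS, evict Z (next use: step 20). Cache: [V A N]
  13. access A: HIT. Next use of A: never. Cache: [V A N]
  14. access V: HIT. Next use of V: step 16. Cache: [V A N]
  15. access N: HIT. Next use of N: step 27. Cache: [V A N]
  16. access V: HIT. Next use of V: step 26. Cache: [V A N]
  17. access Q: MISS, evict A (next use: never). Cache: [V N Q]
  18. access E: MISS, evict N (next use: step 27). Cache: [V Q E]
  19. access S: MISS, evict E (next use: never). Cache: [V Q S]
  20. access Z: MISS, evict S (next use: never). Cache: [V Q Z]
  21. access Q: HIT. Next use of Q: step 25. Cache: [V Q Z]
  22. access Z: HIT. Next use of Z: step 23. Cache: [V Q Z]
  23. access Z: HIT. Next use of Z: never. Cache: [V Q Z]
  24. access G: MISS, evict Z (next use: never). Cache: [V Q G]
  25. access Q: HIT. Next use of Q: never. Cache: [V Q G]
  26. access V: HIT. Next use of V: never. Cache: [V Q G]
  27. access N: MISS, evict V (next use: never). Cache: [Q G N]
Total: 12 hits, 15 misses, 12 evictions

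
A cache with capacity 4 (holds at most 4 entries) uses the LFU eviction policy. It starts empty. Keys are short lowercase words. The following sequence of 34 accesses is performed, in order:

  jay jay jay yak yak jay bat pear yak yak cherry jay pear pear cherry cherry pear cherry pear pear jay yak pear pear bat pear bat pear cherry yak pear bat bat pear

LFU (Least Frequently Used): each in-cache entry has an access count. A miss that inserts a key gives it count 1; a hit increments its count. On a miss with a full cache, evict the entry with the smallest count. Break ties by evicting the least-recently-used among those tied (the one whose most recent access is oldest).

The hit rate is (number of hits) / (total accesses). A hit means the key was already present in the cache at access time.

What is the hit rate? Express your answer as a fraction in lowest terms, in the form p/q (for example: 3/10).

Answer: 13/17

Derivation:
LFU simulation (capacity=4):
  1. access jay: MISS. Cache: [jay(c=1)]
  2. access jay: HIT, count now 2. Cache: [jay(c=2)]
  3. access jay: HIT, count now 3. Cache: [jay(c=3)]
  4. access yak: MISS. Cache: [yak(c=1) jay(c=3)]
  5. access yak: HIT, count now 2. Cache: [yak(c=2) jay(c=3)]
  6. access jay: HIT, count now 4. Cache: [yak(c=2) jay(c=4)]
  7. access bat: MISS. Cache: [bat(c=1) yak(c=2) jay(c=4)]
  8. access pear: MISS. Cache: [bat(c=1) pear(c=1) yak(c=2) jay(c=4)]
  9. access yak: HIT, count now 3. Cache: [bat(c=1) pear(c=1) yak(c=3) jay(c=4)]
  10. access yak: HIT, count now 4. Cache: [bat(c=1) pear(c=1) jay(c=4) yak(c=4)]
  11. access cherry: MISS, evict bat(c=1). Cache: [pear(c=1) cherry(c=1) jay(c=4) yak(c=4)]
  12. access jay: HIT, count now 5. Cache: [pear(c=1) cherry(c=1) yak(c=4) jay(c=5)]
  13. access pear: HIT, count now 2. Cache: [cherry(c=1) pear(c=2) yak(c=4) jay(c=5)]
  14. access pear: HIT, count now 3. Cache: [cherry(c=1) pear(c=3) yak(c=4) jay(c=5)]
  15. access cherry: HIT, count now 2. Cache: [cherry(c=2) pear(c=3) yak(c=4) jay(c=5)]
  16. access cherry: HIT, count now 3. Cache: [pear(c=3) cherry(c=3) yak(c=4) jay(c=5)]
  17. access pear: HIT, count now 4. Cache: [cherry(c=3) yak(c=4) pear(c=4) jay(c=5)]
  18. access cherry: HIT, count now 4. Cache: [yak(c=4) pear(c=4) cherry(c=4) jay(c=5)]
  19. access pear: HIT, count now 5. Cache: [yak(c=4) cherry(c=4) jay(c=5) pear(c=5)]
  20. access pear: HIT, count now 6. Cache: [yak(c=4) cherry(c=4) jay(c=5) pear(c=6)]
  21. access jay: HIT, count now 6. Cache: [yak(c=4) cherry(c=4) pear(c=6) jay(c=6)]
  22. access yak: HIT, count now 5. Cache: [cherry(c=4) yak(c=5) pear(c=6) jay(c=6)]
  23. access pear: HIT, count now 7. Cache: [cherry(c=4) yak(c=5) jay(c=6) pear(c=7)]
  24. access pear: HIT, count now 8. Cache: [cherry(c=4) yak(c=5) jay(c=6) pear(c=8)]
  25. access bat: MISS, evict cherry(c=4). Cache: [bat(c=1) yak(c=5) jay(c=6) pear(c=8)]
  26. access pear: HIT, count now 9. Cache: [bat(c=1) yak(c=5) jay(c=6) pear(c=9)]
  27. access bat: HIT, count now 2. Cache: [bat(c=2) yak(c=5) jay(c=6) pear(c=9)]
  28. access pear: HIT, count now 10. Cache: [bat(c=2) yak(c=5) jay(c=6) pear(c=10)]
  29. access cherry: MISS, evict bat(c=2). Cache: [cherry(c=1) yak(c=5) jay(c=6) pear(c=10)]
  30. access yak: HIT, count now 6. Cache: [cherry(c=1) jay(c=6) yak(c=6) pear(c=10)]
  31. access pear: HIT, count now 11. Cache: [cherry(c=1) jay(c=6) yak(c=6) pear(c=11)]
  32. access bat: MISS, evict cherry(c=1). Cache: [bat(c=1) jay(c=6) yak(c=6) pear(c=11)]
  33. access bat: HIT, count now 2. Cache: [bat(c=2) jay(c=6) yak(c=6) pear(c=11)]
  34. access pear: HIT, count now 12. Cache: [bat(c=2) jay(c=6) yak(c=6) pear(c=12)]
Total: 26 hits, 8 misses, 4 evictions

Hit rate = 26/34 = 13/17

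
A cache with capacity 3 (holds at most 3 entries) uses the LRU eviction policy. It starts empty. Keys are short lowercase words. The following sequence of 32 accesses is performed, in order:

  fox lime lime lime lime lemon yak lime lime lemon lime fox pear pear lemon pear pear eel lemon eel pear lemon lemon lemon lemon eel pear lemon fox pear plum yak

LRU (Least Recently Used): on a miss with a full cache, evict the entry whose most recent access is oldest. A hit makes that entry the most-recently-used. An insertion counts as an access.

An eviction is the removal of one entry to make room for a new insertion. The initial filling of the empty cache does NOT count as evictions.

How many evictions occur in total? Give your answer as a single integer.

Answer: 8

Derivation:
LRU simulation (capacity=3):
  1. access fox: MISS. Cache (LRU->MRU): [fox]
  2. access lime: MISS. Cache (LRU->MRU): [fox lime]
  3. access lime: HIT. Cache (LRU->MRU): [fox lime]
  4. access lime: HIT. Cache (LRU->MRU): [fox lime]
  5. access lime: HIT. Cache (LRU->MRU): [fox lime]
  6. access lemon: MISS. Cache (LRU->MRU): [fox lime lemon]
  7. access yak: MISS, evict fox. Cache (LRU->MRU): [lime lemon yak]
  8. access lime: HIT. Cache (LRU->MRU): [lemon yak lime]
  9. access lime: HIT. Cache (LRU->MRU): [lemon yak lime]
  10. access lemon: HIT. Cache (LRU->MRU): [yak lime lemon]
  11. access lime: HIT. Cache (LRU->MRU): [yak lemon lime]
  12. access fox: MISS, evict yak. Cache (LRU->MRU): [lemon lime fox]
  13. access pear: MISS, evict lemon. Cache (LRU->MRU): [lime fox pear]
  14. access pear: HIT. Cache (LRU->MRU): [lime fox pear]
  15. access lemon: MISS, evict lime. Cache (LRU->MRU): [fox pear lemon]
  16. access pear: HIT. Cache (LRU->MRU): [fox lemon pear]
  17. access pear: HIT. Cache (LRU->MRU): [fox lemon pear]
  18. access eel: MISS, evict fox. Cache (LRU->MRU): [lemon pear eel]
  19. access lemon: HIT. Cache (LRU->MRU): [pear eel lemon]
  20. access eel: HIT. Cache (LRU->MRU): [pear lemon eel]
  21. access pear: HIT. Cache (LRU->MRU): [lemon eel pear]
  22. access lemon: HIT. Cache (LRU->MRU): [eel pear lemon]
  23. access lemon: HIT. Cache (LRU->MRU): [eel pear lemon]
  24. access lemon: HIT. Cache (LRU->MRU): [eel pear lemon]
  25. access lemon: HIT. Cache (LRU->MRU): [eel pear lemon]
  26. access eel: HIT. Cache (LRU->MRU): [pear lemon eel]
  27. access pear: HIT. Cache (LRU->MRU): [lemon eel pear]
  28. access lemon: HIT. Cache (LRU->MRU): [eel pear lemon]
  29. access fox: MISS, evict eel. Cache (LRU->MRU): [pear lemon fox]
  30. access pear: HIT. Cache (LRU->MRU): [lemon fox pear]
  31. access plum: MISS, evict lemon. Cache (LRU->MRU): [fox pear plum]
  32. access yak: MISS, evict fox. Cache (LRU->MRU): [pear plum yak]
Total: 21 hits, 11 misses, 8 evictions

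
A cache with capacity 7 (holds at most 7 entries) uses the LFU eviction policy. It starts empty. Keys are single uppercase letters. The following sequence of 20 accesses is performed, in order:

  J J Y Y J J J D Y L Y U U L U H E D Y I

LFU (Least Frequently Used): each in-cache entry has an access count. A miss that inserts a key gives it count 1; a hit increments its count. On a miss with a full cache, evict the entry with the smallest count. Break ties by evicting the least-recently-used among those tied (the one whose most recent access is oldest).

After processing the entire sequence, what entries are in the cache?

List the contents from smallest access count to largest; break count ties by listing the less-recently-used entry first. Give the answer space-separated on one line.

Answer: E I L D U J Y

Derivation:
LFU simulation (capacity=7):
  1. access J: MISS. Cache: [J(c=1)]
  2. access J: HIT, count now 2. Cache: [J(c=2)]
  3. access Y: MISS. Cache: [Y(c=1) J(c=2)]
  4. access Y: HIT, count now 2. Cache: [J(c=2) Y(c=2)]
  5. access J: HIT, count now 3. Cache: [Y(c=2) J(c=3)]
  6. access J: HIT, count now 4. Cache: [Y(c=2) J(c=4)]
  7. access J: HIT, count now 5. Cache: [Y(c=2) J(c=5)]
  8. access D: MISS. Cache: [D(c=1) Y(c=2) J(c=5)]
  9. access Y: HIT, count now 3. Cache: [D(c=1) Y(c=3) J(c=5)]
  10. access L: MISS. Cache: [D(c=1) L(c=1) Y(c=3) J(c=5)]
  11. access Y: HIT, count now 4. Cache: [D(c=1) L(c=1) Y(c=4) J(c=5)]
  12. access U: MISS. Cache: [D(c=1) L(c=1) U(c=1) Y(c=4) J(c=5)]
  13. access U: HIT, count now 2. Cache: [D(c=1) L(c=1) U(c=2) Y(c=4) J(c=5)]
  14. access L: HIT, count now 2. Cache: [D(c=1) U(c=2) L(c=2) Y(c=4) J(c=5)]
  15. access U: HIT, count now 3. Cache: [D(c=1) L(c=2) U(c=3) Y(c=4) J(c=5)]
  16. access H: MISS. Cache: [D(c=1) H(c=1) L(c=2) U(c=3) Y(c=4) J(c=5)]
  17. access E: MISS. Cache: [D(c=1) H(c=1) E(c=1) L(c=2) U(c=3) Y(c=4) J(c=5)]
  18. access D: HIT, count now 2. Cache: [H(c=1) E(c=1) L(c=2) D(c=2) U(c=3) Y(c=4) J(c=5)]
  19. access Y: HIT, count now 5. Cache: [H(c=1) E(c=1) L(c=2) D(c=2) U(c=3) J(c=5) Y(c=5)]
  20. access I: MISS, evict H(c=1). Cache: [E(c=1) I(c=1) L(c=2) D(c=2) U(c=3) J(c=5) Y(c=5)]
Total: 12 hits, 8 misses, 1 evictions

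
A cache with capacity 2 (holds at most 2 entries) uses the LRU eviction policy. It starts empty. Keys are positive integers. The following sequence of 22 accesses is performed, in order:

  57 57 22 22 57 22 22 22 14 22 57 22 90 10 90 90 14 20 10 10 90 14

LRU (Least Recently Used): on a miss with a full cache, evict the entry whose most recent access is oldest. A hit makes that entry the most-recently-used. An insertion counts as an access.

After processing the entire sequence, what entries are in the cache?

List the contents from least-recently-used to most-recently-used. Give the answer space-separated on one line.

Answer: 90 14

Derivation:
LRU simulation (capacity=2):
  1. access 57: MISS. Cache (LRU->MRU): [57]
  2. access 57: HIT. Cache (LRU->MRU): [57]
  3. access 22: MISS. Cache (LRU->MRU): [57 22]
  4. access 22: HIT. Cache (LRU->MRU): [57 22]
  5. access 57: HIT. Cache (LRU->MRU): [22 57]
  6. access 22: HIT. Cache (LRU->MRU): [57 22]
  7. access 22: HIT. Cache (LRU->MRU): [57 22]
  8. access 22: HIT. Cache (LRU->MRU): [57 22]
  9. access 14: MISS, evict 57. Cache (LRU->MRU): [22 14]
  10. access 22: HIT. Cache (LRU->MRU): [14 22]
  11. access 57: MISS, evict 14. Cache (LRU->MRU): [22 57]
  12. access 22: HIT. Cache (LRU->MRU): [57 22]
  13. access 90: MISS, evict 57. Cache (LRU->MRU): [22 90]
  14. access 10: MISS, evict 22. Cache (LRU->MRU): [90 10]
  15. access 90: HIT. Cache (LRU->MRU): [10 90]
  16. access 90: HIT. Cache (LRU->MRU): [10 90]
  17. access 14: MISS, evict 10. Cache (LRU->MRU): [90 14]
  18. access 20: MISS, evict 90. Cache (LRU->MRU): [14 20]
  19. access 10: MISS, evict 14. Cache (LRU->MRU): [20 10]
  20. access 10: HIT. Cache (LRU->MRU): [20 10]
  21. access 90: MISS, evict 20. Cache (LRU->MRU): [10 90]
  22. access 14: MISS, evict 10. Cache (LRU->MRU): [90 14]
Total: 11 hits, 11 misses, 9 evictions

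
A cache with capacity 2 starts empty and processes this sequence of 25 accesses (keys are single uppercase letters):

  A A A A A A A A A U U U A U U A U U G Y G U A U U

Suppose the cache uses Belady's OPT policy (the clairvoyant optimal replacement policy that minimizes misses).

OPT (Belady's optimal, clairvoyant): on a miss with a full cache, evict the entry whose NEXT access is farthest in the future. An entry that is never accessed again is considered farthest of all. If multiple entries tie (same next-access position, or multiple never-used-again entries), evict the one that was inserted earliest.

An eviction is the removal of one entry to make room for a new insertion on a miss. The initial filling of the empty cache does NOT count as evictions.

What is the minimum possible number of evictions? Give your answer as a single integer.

Answer: 4

Derivation:
OPT (Belady) simulation (capacity=2):
  1. access A: MISS. Cache: [A]
  2. access A: HIT. Next use of A: step 3. Cache: [A]
  3. access A: HIT. Next use of A: step 4. Cache: [A]
  4. access A: HIT. Next use of A: step 5. Cache: [A]
  5. access A: HIT. Next use of A: step 6. Cache: [A]
  6. access A: HIT. Next use of A: step 7. Cache: [A]
  7. access A: HIT. Next use of A: step 8. Cache: [A]
  8. access A: HIT. Next use of A: step 9. Cache: [A]
  9. access A: HIT. Next use of A: step 13. Cache: [A]
  10. access U: MISS. Cache: [A U]
  11. access U: HIT. Next use of U: step 12. Cache: [A U]
  12. access U: HIT. Next use of U: step 14. Cache: [A U]
  13. access A: HIT. Next use of A: step 16. Cache: [A U]
  14. access U: HIT. Next use of U: step 15. Cache: [A U]
  15. access U: HIT. Next use of U: step 17. Cache: [A U]
  16. access A: HIT. Next use of A: step 23. Cache: [A U]
  17. access U: HIT. Next use of U: step 18. Cache: [A U]
  18. access U: HIT. Next use of U: step 22. Cache: [A U]
  19. access G: MISS, evict A (next use: step 23). Cache: [U G]
  20. access Y: MISS, evict U (next use: step 22). Cache: [G Y]
  21. access G: HIT. Next use of G: never. Cache: [G Y]
  22. access U: MISS, evict G (next use: never). Cache: [Y U]
  23. access A: MISS, evict Y (next use: never). Cache: [U A]
  24. access U: HIT. Next use of U: step 25. Cache: [U A]
  25. access U: HIT. Next use of U: never. Cache: [U A]
Total: 19 hits, 6 misses, 4 evictions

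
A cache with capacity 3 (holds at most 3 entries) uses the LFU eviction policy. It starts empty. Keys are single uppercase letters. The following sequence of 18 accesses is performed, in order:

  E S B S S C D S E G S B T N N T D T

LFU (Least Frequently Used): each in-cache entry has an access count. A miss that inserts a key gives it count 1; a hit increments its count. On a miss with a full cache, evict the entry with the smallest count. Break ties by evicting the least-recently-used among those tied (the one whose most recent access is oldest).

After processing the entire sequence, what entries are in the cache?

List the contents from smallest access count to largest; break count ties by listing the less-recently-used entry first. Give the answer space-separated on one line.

LFU simulation (capacity=3):
  1. access E: MISS. Cache: [E(c=1)]
  2. access S: MISS. Cache: [E(c=1) S(c=1)]
  3. access B: MISS. Cache: [E(c=1) S(c=1) B(c=1)]
  4. access S: HIT, count now 2. Cache: [E(c=1) B(c=1) S(c=2)]
  5. access S: HIT, count now 3. Cache: [E(c=1) B(c=1) S(c=3)]
  6. access C: MISS, evict E(c=1). Cache: [B(c=1) C(c=1) S(c=3)]
  7. access D: MISS, evict B(c=1). Cache: [C(c=1) D(c=1) S(c=3)]
  8. access S: HIT, count now 4. Cache: [C(c=1) D(c=1) S(c=4)]
  9. access E: MISS, evict C(c=1). Cache: [D(c=1) E(c=1) S(c=4)]
  10. access G: MISS, evict D(c=1). Cache: [E(c=1) G(c=1) S(c=4)]
  11. access S: HIT, count now 5. Cache: [E(c=1) G(c=1) S(c=5)]
  12. access B: MISS, evict E(c=1). Cache: [G(c=1) B(c=1) S(c=5)]
  13. access T: MISS, evict G(c=1). Cache: [B(c=1) T(c=1) S(c=5)]
  14. access N: MISS, evict B(c=1). Cache: [T(c=1) N(c=1) S(c=5)]
  15. access N: HIT, count now 2. Cache: [T(c=1) N(c=2) S(c=5)]
  16. access T: HIT, count now 2. Cache: [N(c=2) T(c=2) S(c=5)]
  17. access D: MISS, evict N(c=2). Cache: [D(c=1) T(c=2) S(c=5)]
  18. access T: HIT, count now 3. Cache: [D(c=1) T(c=3) S(c=5)]
Total: 7 hits, 11 misses, 8 evictions

Answer: D T S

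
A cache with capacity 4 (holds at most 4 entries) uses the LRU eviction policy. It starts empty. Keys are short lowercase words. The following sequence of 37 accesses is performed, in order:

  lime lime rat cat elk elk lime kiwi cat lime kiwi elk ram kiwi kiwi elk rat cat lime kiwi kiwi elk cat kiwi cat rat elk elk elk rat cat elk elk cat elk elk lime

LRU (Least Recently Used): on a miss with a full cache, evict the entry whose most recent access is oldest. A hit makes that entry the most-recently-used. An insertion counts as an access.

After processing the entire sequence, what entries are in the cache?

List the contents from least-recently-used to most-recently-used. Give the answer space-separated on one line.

Answer: rat cat elk lime

Derivation:
LRU simulation (capacity=4):
  1. access lime: MISS. Cache (LRU->MRU): [lime]
  2. access lime: HIT. Cache (LRU->MRU): [lime]
  3. access rat: MISS. Cache (LRU->MRU): [lime rat]
  4. access cat: MISS. Cache (LRU->MRU): [lime rat cat]
  5. access elk: MISS. Cache (LRU->MRU): [lime rat cat elk]
  6. access elk: HIT. Cache (LRU->MRU): [lime rat cat elk]
  7. access lime: HIT. Cache (LRU->MRU): [rat cat elk lime]
  8. access kiwi: MISS, evict rat. Cache (LRU->MRU): [cat elk lime kiwi]
  9. access cat: HIT. Cache (LRU->MRU): [elk lime kiwi cat]
  10. access lime: HIT. Cache (LRU->MRU): [elk kiwi cat lime]
  11. access kiwi: HIT. Cache (LRU->MRU): [elk cat lime kiwi]
  12. access elk: HIT. Cache (LRU->MRU): [cat lime kiwi elk]
  13. access ram: MISS, evict cat. Cache (LRU->MRU): [lime kiwi elk ram]
  14. access kiwi: HIT. Cache (LRU->MRU): [lime elk ram kiwi]
  15. access kiwi: HIT. Cache (LRU->MRU): [lime elk ram kiwi]
  16. access elk: HIT. Cache (LRU->MRU): [lime ram kiwi elk]
  17. access rat: MISS, evict lime. Cache (LRU->MRU): [ram kiwi elk rat]
  18. access cat: MISS, evict ram. Cache (LRU->MRU): [kiwi elk rat cat]
  19. access lime: MISS, evict kiwi. Cache (LRU->MRU): [elk rat cat lime]
  20. access kiwi: MISS, evict elk. Cache (LRU->MRU): [rat cat lime kiwi]
  21. access kiwi: HIT. Cache (LRU->MRU): [rat cat lime kiwi]
  22. access elk: MISS, evict rat. Cache (LRU->MRU): [cat lime kiwi elk]
  23. access cat: HIT. Cache (LRU->MRU): [lime kiwi elk cat]
  24. access kiwi: HIT. Cache (LRU->MRU): [lime elk cat kiwi]
  25. access cat: HIT. Cache (LRU->MRU): [lime elk kiwi cat]
  26. access rat: MISS, evict lime. Cache (LRU->MRU): [elk kiwi cat rat]
  27. access elk: HIT. Cache (LRU->MRU): [kiwi cat rat elk]
  28. access elk: HIT. Cache (LRU->MRU): [kiwi cat rat elk]
  29. access elk: HIT. Cache (LRU->MRU): [kiwi cat rat elk]
  30. access rat: HIT. Cache (LRU->MRU): [kiwi cat elk rat]
  31. access cat: HIT. Cache (LRU->MRU): [kiwi elk rat cat]
  32. access elk: HIT. Cache (LRU->MRU): [kiwi rat cat elk]
  33. access elk: HIT. Cache (LRU->MRU): [kiwi rat cat elk]
  34. access cat: HIT. Cache (LRU->MRU): [kiwi rat elk cat]
  35. access elk: HIT. Cache (LRU->MRU): [kiwi rat cat elk]
  36. access elk: HIT. Cache (LRU->MRU): [kiwi rat cat elk]
  37. access lime: MISS, evict kiwi. Cache (LRU->MRU): [rat cat elk lime]
Total: 24 hits, 13 misses, 9 evictions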